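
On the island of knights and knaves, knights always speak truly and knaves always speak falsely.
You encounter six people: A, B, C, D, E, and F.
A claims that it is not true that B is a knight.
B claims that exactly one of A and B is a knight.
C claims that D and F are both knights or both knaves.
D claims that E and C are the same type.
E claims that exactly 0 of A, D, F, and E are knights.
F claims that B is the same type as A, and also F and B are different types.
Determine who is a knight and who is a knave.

A is a knave, B is a knight, C is a knave, D is a knight, E is a knave, and F is a knave.

A is a knave; "it is not true that B is a knight" is false, as required.
B is a knight, so "exactly one of A and B is a knight" must be true — and it is.
Since C is a knave, "D and F are both knights or both knaves" needs to be false, which holds.
As a knight, D's statement "E and C are the same type" should be true; it is.
E is a knave; "exactly 0 of A, D, F, and E are knights" is false, as required.
F (knave): "B is the same type as A, and also F and B are different types" — false. ✓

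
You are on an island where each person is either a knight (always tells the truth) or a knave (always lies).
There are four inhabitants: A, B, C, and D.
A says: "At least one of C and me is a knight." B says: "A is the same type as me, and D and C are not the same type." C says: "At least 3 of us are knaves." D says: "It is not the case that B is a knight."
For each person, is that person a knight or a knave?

Knights: A and D. Knaves: B and C.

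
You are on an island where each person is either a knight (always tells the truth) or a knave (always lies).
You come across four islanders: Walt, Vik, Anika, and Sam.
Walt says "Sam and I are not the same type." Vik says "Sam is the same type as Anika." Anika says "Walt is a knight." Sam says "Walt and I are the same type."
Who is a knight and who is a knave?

Knights: Walt and Anika. Knaves: Vik and Sam.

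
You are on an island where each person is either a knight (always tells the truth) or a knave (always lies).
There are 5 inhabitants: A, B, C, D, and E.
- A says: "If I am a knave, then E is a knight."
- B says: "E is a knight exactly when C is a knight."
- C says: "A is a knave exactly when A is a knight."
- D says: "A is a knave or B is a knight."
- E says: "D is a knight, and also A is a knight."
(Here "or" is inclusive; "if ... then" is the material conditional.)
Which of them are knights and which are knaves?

A is a knave, B is a knight, C is a knave, D is a knight, and E is a knave.

A is a knave; "if I am a knave, then E is a knight" is False, as required.
B is a knight; "E is a knight exactly when C is a knight" is true, as required.
Since C is a knave, "A is a knave exactly when A is a knight" needs to be False, which holds.
D is a knight; "A is a knave or B is a knight" is true, as required.
E is a knave; "D is a knight, and also A is a knight" is False, as required.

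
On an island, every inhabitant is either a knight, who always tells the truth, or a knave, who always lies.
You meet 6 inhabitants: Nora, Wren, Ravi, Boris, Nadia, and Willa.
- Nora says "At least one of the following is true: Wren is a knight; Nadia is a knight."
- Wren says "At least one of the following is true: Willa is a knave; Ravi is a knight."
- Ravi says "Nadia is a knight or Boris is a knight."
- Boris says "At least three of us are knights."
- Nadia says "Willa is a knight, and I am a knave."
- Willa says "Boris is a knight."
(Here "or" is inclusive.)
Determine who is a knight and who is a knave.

Knights: Nora and Wren. Knaves: Ravi, Boris, Nadia, and Willa.

Nora is a knight, and the claim "at least one of the following is true: Wren is a knight; Nadia is a knight" is indeed true.
Wren (knight): "at least one of the following is true: Willa is a knave; Ravi is a knight" — true. ✓
Ravi (knave): "Nadia is a knight or Boris is a knight" — false. ✓
Since Boris is a knave, "at least three of us are knights" needs to be false, which holds.
Since Nadia is a knave, "Willa is a knight, and I am a knave" needs to be false, which holds.
As a knave, Willa's statement "Boris is a knight" should be false; it is.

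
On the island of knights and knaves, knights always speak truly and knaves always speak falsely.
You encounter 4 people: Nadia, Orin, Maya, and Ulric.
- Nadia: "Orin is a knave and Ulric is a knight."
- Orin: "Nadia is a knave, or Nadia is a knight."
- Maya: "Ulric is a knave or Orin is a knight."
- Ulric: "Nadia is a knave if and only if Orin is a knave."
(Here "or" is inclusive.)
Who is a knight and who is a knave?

Since Nadia is a knave, "Orin is a knave and Ulric is a knight" needs to be False, which holds.
Orin is a knight, and the claim "Nadia is a knave, or Nadia is a knight" is indeed true.
Maya is a knight; "Ulric is a knave or Orin is a knight" is true, as required.
Ulric is a knave, so "Nadia is a knave if and only if Orin is a knave" must be False — and it is.

Nadia is a knave, Orin is a knight, Maya is a knight, and Ulric is a knave.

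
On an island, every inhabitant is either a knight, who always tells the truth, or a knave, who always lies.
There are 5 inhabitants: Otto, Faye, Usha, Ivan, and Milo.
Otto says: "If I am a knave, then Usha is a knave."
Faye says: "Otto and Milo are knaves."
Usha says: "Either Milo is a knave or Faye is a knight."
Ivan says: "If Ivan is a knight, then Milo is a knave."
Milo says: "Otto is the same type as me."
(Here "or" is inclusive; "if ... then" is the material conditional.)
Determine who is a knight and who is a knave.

Suppose Otto is a knave. Then Otto's statement "if I am a knave, then Usha is a knave" would have to be false. Checking the 16 ways to assign the others, none is consistent with every speaker.
(For instance, with Faye=knave, Usha=knight, Ivan=knight, Milo=knave, Faye's claim "Otto and Milo are knaves" comes out true where it would need to be false.)
So Otto must be a knight, making "if I am a knave, then Usha is a knave" true. Taking Otto=knight, Faye=knave, Usha=knight, Ivan=knight, Milo=knave, each remaining statement checks out:
  Faye (knave): "Otto and Milo are knaves" — false. ✓
  Usha (knight): "either Milo is a knave or Faye is a knight" — true. ✓
  Ivan (knight): "if Ivan is a knight, then Milo is a knave" — true. ✓
  Milo (knave): "Otto is the same type as me" — false. ✓
This is the unique consistent assignment.

Otto is a knight, Faye is a knave, Usha is a knight, Ivan is a knight, and Milo is a knave.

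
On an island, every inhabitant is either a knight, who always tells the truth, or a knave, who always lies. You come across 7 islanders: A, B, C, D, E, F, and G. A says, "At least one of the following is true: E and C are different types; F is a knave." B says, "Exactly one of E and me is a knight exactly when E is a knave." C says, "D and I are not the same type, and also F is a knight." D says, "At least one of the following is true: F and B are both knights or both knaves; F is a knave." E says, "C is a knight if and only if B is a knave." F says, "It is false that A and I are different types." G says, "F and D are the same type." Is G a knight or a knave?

G is a knave.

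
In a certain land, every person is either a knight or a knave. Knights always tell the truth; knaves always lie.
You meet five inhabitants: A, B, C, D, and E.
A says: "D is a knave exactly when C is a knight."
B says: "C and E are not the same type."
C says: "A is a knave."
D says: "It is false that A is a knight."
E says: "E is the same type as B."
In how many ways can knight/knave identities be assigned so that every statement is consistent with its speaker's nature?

1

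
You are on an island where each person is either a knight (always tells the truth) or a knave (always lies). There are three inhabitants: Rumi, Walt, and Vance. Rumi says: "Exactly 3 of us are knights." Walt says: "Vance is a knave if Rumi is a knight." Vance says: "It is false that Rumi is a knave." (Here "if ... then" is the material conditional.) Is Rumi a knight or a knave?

Rumi is a knave.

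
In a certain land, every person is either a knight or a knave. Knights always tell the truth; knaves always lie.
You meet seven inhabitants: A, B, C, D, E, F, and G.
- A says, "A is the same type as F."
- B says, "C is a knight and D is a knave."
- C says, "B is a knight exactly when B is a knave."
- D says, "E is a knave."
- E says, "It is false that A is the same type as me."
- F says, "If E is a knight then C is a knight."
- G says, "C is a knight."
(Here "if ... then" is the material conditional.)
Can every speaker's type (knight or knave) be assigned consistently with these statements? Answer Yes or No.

One consistent assignment: A=knave, B=knave, C=knave, D=knight, E=knave, F=knight, G=knave.

Yes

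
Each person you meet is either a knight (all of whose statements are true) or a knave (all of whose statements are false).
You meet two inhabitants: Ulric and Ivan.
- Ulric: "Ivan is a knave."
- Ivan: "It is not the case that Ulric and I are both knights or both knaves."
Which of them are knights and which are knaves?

Suppose Ulric is a knight. Then Ulric's statement "Ivan is a knave" would have to be true. Checking the 2 ways to assign the others, none is consistent with every speaker.
(For instance, with Ivan=knight, Ulric's claim "Ivan is a knave" comes out false where it would need to be true.)
So Ulric must be a knave, making "Ivan is a knave" false. Taking Ulric=knave, Ivan=knight, each remaining statement checks out:
  Ivan (knight): "it is not the case that Ulric and I are both knights or both knaves" — true. ✓
This is the unique consistent assignment.

Ulric is a knave and Ivan is a knight.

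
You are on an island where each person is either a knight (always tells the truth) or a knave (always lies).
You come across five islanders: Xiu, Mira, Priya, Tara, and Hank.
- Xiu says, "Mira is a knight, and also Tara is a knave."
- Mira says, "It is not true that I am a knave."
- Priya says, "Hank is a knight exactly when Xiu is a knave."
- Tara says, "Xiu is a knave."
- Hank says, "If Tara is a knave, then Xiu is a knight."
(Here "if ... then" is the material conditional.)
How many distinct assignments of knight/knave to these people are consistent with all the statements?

3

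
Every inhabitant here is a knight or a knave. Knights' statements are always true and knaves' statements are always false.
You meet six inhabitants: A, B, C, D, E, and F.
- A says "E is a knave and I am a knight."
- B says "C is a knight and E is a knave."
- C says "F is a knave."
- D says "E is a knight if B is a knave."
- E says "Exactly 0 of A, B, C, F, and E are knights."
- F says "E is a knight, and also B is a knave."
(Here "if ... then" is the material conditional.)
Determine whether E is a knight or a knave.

E is a knave.

Consistent assignments: {A=knight, B=knight, C=knight, D=knight, E=knave, F=knave}; {A=knave, B=knight, C=knight, D=knight, E=knave, F=knave}
In every consistent assignment, E is a knave.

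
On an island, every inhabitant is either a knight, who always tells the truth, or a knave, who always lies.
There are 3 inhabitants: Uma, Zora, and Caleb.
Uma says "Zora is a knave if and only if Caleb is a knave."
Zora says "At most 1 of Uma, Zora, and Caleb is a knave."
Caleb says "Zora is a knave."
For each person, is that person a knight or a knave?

Suppose Uma is a knight. Then Uma's statement "Zora is a knave if and only if Caleb is a knave" would have to be true. Checking the 4 ways to assign the others, none is consistent with every speaker.
(For instance, with Zora=knave, Caleb=knight, Uma's claim "Zora is a knave if and only if Caleb is a knave" comes out false where it would need to be true.)
So Uma must be a knave, making "Zora is a knave if and only if Caleb is a knave" false. Taking Uma=knave, Zora=knave, Caleb=knight, each remaining statement checks out:
  Zora (knave): "at most 1 of Uma, Zora, and Caleb is a knave" — false. ✓
  Caleb (knight): "Zora is a knave" — true. ✓
This is the unique consistent assignment.

Knights: Caleb. Knaves: Uma and Zora.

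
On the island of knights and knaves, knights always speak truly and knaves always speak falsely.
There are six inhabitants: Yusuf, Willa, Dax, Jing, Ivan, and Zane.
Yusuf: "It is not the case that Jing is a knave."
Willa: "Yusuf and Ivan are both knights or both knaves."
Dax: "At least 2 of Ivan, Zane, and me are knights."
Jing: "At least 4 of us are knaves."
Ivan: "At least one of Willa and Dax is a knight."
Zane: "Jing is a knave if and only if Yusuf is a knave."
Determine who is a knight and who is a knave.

Yusuf is a knave, Willa is a knave, Dax is a knight, Jing is a knave, Ivan is a knight, and Zane is a knight.

Since Yusuf is a knave, "it is not the case that Jing is a knave" needs to be false, which holds.
Willa is a knave, and the claim "Yusuf and Ivan are both knights or both knaves" is indeed false.
Dax is a knight, and the claim "at least 2 of Ivan, Zane, and me are knights" is indeed true.
Jing is a knave, so "at least 4 of us are knaves" must be false — and it is.
Ivan is a knight, so "at least one of Willa and Dax is a knight" must be true — and it is.
Since Zane is a knight, "Jing is a knave if and only if Yusuf is a knave" needs to be true, which holds.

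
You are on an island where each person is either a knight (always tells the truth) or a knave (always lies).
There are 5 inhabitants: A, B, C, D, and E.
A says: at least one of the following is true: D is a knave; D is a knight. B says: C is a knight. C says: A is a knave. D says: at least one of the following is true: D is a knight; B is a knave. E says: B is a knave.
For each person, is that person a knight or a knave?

Knights: A, D, and E. Knaves: B and C.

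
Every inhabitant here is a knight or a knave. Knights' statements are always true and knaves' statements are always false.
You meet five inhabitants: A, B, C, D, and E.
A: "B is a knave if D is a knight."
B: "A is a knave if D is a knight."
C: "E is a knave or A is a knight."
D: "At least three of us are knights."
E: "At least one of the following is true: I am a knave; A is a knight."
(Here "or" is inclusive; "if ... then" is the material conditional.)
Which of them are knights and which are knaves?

Suppose A is a knave. Then A's statement "B is a knave if D is a knight" would have to be false. Checking the 16 ways to assign the others, none is consistent with every speaker.
(For instance, with B=knave, C=knight, D=knight, E=knight, A's claim "B is a knave if D is a knight" comes out true where it would need to be false.)
So A must be a knight, making "B is a knave if D is a knight" true. Taking A=knight, B=knave, C=knight, D=knight, E=knight, each remaining statement checks out:
  B (knave): "A is a knave if D is a knight" — false. ✓
  C (knight): "E is a knave or A is a knight" — true. ✓
  D (knight): "at least three of us are knights" — true. ✓
  E (knight): "at least one of the following is true: I am a knave; A is a knight" — true. ✓
This is the unique consistent assignment.

Knights: A, C, D, and E. Knaves: B.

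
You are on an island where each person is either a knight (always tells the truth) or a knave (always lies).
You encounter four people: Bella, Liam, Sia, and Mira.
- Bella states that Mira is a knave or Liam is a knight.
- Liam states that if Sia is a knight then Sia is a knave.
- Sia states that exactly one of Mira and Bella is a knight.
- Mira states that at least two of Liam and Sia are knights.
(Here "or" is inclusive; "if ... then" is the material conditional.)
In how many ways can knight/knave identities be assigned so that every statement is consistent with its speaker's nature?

1

Consistent assignments:
  Bella=knight, Liam=knave, Sia=knight, Mira=knave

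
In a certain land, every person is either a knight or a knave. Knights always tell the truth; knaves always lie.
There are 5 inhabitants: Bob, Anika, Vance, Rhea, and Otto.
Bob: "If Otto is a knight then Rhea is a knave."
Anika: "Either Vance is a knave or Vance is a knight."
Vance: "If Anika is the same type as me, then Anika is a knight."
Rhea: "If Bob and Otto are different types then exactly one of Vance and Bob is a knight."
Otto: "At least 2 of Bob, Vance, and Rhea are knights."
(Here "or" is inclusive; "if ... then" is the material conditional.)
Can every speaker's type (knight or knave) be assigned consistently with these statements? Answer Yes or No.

One consistent assignment: Bob=knave, Anika=knight, Vance=knight, Rhea=knight, Otto=knight.

Yes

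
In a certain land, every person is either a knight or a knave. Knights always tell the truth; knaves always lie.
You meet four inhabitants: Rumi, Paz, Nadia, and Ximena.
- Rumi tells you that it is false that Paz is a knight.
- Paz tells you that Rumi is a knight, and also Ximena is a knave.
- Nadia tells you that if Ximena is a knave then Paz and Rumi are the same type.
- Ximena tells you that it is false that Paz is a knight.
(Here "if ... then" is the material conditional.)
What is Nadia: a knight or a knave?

Nadia is a knight.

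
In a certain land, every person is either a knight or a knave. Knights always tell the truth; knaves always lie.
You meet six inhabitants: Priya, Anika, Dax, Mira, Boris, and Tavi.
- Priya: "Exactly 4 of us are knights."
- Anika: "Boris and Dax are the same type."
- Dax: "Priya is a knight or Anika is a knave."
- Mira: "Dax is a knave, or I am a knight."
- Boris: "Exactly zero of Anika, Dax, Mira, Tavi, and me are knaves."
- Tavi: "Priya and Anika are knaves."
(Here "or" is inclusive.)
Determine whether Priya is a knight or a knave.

Consistent assignments: {Priya=knave, Anika=knight, Dax=knave, Mira=knight, Boris=knave, Tavi=knave}; {Priya=knave, Anika=knave, Dax=knight, Mira=knight, Boris=knave, Tavi=knight}; {Priya=knave, Anika=knave, Dax=knight, Mira=knave, Boris=knave, Tavi=knight}
In every consistent assignment, Priya is a knave.

Priya is a knave.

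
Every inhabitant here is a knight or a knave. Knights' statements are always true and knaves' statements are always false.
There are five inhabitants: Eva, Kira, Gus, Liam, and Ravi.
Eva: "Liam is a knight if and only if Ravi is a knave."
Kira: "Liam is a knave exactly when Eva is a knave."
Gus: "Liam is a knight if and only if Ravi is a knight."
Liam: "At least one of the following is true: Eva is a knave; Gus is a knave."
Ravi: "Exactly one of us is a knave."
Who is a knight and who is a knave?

Eva is a knight, Kira is a knight, Gus is a knave, Liam is a knight, and Ravi is a knave.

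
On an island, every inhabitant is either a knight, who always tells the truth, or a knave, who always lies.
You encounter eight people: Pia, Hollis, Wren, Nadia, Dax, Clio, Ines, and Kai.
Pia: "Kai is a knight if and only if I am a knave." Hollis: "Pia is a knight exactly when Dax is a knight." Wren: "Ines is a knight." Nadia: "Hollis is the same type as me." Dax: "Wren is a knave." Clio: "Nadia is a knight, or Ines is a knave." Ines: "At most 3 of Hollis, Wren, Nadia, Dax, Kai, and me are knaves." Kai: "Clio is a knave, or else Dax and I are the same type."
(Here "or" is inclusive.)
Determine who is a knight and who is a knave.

Pia is a knight; "Kai is a knight if and only if I am a knave" is True, as required.
Hollis is a knight, so "Pia is a knight exactly when Dax is a knight" must be True — and it is.
Wren (knave): "Ines is a knight" — false. ✓
Since Nadia is a knave, "Hollis is the same type as me" needs to be false, which holds.
Dax is a knight; "Wren is a knave" is True, as required.
Since Clio is a knight, "Nadia is a knight, or Ines is a knave" needs to be True, which holds.
Ines is a knave; "at most 3 of Hollis, Wren, Nadia, Dax, Kai, and me are knaves" is false, as required.
Kai is a knave, and the claim "Clio is a knave, or else Dax and I are the same type" is indeed false.

Pia is a knight, Hollis is a knight, Wren is a knave, Nadia is a knave, Dax is a knight, Clio is a knight, Ines is a knave, and Kai is a knave.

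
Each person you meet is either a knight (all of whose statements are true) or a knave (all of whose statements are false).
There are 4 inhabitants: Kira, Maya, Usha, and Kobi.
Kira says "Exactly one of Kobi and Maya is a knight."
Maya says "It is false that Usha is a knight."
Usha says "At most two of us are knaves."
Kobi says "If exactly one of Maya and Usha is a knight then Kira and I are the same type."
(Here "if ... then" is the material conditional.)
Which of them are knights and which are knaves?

Kira is a knight, Maya is a knave, Usha is a knight, and Kobi is a knight.

Suppose Kira is a knave. Then Kira's statement "exactly one of Kobi and Maya is a knight" would have to be false. Checking the 8 ways to assign the others, none is consistent with every speaker.
(For instance, with Maya=knave, Usha=knight, Kobi=knight, Kira's claim "exactly one of Kobi and Maya is a knight" comes out true where it would need to be false.)
So Kira must be a knight, making "exactly one of Kobi and Maya is a knight" true. Taking Kira=knight, Maya=knave, Usha=knight, Kobi=knight, each remaining statement checks out:
  Maya (knave): "it is false that Usha is a knight" — false. ✓
  Usha (knight): "at most two of us are knaves" — true. ✓
  Kobi (knight): "if exactly one of Maya and Usha is a knight then Kira and I are the same type" — true. ✓
This is the unique consistent assignment.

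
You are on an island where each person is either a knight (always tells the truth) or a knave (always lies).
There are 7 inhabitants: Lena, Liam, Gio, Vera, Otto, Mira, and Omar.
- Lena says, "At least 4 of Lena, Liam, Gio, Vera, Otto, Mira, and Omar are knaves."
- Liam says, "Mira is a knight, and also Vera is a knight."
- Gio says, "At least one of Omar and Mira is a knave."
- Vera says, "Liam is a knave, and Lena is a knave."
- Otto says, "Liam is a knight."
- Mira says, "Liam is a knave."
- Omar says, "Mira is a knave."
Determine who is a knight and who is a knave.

As a knight, Lena's statement "at least 4 of Lena, Liam, Gio, Vera, Otto, Mira, and Omar are knaves" should be True; it is.
As a knave, Liam's statement "Mira is a knight, and also Vera is a knight" should be false; it is.
As a knight, Gio's statement "at least one of Omar and Mira is a knave" should be True; it is.
Vera (knave): "Liam is a knave, and Lena is a knave" — false. ✓
Otto is a knave, so "Liam is a knight" must be false — and it is.
Mira is a knight, so "Liam is a knave" must be True — and it is.
Omar (knave): "Mira is a knave" — false. ✓

Knights: Lena, Gio, and Mira. Knaves: Liam, Vera, Otto, and Omar.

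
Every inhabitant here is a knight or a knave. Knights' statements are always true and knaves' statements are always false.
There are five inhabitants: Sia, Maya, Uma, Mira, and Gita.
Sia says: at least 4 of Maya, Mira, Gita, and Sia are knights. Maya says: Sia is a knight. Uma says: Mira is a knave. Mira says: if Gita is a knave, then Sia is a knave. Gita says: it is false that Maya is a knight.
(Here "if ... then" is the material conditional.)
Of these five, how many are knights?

2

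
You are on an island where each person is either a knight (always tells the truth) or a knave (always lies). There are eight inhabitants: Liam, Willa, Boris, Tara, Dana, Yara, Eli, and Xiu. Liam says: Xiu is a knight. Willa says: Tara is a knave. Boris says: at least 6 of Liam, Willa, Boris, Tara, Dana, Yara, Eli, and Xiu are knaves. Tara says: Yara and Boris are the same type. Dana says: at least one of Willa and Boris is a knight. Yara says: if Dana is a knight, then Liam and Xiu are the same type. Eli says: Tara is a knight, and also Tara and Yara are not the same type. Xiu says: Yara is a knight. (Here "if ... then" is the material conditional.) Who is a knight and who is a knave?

Knights: Liam, Willa, Dana, Yara, and Xiu. Knaves: Boris, Tara, and Eli.

Liam is a knight; "Xiu is a knight" is True, as required.
Willa is a knight; "Tara is a knave" is True, as required.
Boris is a knave, and the claim "at least 6 of Liam, Willa, Boris, Tara, Dana, Yara, Eli, and Xiu are knaves" is indeed false.
Tara is a knave, so "Yara and Boris are the same type" must be false — and it is.
Dana is a knight, so "at least one of Willa and Boris is a knight" must be True — and it is.
Yara is a knight; "if Dana is a knight, then Liam and Xiu are the same type" is True, as required.
Since Eli is a knave, "Tara is a knight, and also Tara and Yara are not the same type" needs to be false, which holds.
Xiu is a knight, so "Yara is a knight" must be True — and it is.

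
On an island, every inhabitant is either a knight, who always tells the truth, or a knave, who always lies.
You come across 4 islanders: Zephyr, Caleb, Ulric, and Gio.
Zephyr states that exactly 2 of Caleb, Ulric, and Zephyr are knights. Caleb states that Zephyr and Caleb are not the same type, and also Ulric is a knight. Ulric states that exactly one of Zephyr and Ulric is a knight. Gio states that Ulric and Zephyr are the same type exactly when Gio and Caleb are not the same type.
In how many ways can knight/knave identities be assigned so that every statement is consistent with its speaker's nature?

Consistent assignments:
  Zephyr=knave, Caleb=knave, Ulric=knave, Gio=knight
  Zephyr=knave, Caleb=knave, Ulric=knave, Gio=knave

2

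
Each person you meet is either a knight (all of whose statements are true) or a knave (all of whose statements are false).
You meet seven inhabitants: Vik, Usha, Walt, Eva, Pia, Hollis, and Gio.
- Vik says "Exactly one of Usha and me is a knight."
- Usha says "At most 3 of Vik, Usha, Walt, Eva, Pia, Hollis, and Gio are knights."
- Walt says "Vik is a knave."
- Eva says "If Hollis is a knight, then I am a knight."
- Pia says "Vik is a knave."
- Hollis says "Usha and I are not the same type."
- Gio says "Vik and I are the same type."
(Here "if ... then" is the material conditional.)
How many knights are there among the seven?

4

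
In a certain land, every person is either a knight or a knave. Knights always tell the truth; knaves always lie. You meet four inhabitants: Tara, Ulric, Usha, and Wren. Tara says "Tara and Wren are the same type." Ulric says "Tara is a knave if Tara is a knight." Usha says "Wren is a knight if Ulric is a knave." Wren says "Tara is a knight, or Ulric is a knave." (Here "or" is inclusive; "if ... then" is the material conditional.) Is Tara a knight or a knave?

Tara is a knight.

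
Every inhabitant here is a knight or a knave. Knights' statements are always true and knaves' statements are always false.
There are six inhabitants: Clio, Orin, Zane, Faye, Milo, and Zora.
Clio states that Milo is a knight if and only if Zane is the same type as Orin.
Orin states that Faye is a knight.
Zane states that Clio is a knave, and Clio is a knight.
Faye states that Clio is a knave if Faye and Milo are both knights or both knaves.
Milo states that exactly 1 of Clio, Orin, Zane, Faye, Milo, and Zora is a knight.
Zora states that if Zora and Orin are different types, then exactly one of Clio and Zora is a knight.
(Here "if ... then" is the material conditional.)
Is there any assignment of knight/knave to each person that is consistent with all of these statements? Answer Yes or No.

One consistent assignment: Clio=knight, Orin=knight, Zane=knave, Faye=knight, Milo=knave, Zora=knight.

Yes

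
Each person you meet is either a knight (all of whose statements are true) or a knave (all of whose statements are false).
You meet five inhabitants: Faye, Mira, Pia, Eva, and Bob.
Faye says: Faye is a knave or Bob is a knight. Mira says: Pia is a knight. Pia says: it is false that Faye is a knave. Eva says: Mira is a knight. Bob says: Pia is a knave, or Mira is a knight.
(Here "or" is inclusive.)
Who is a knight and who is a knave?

Suppose Faye is a knave. Then Faye's statement "Faye is a knave or Bob is a knight" would have to be false. Checking the 16 ways to assign the others, none is consistent with every speaker.
(For instance, with Mira=knight, Pia=knight, Eva=knight, Bob=knight, Faye's claim "Faye is a knave or Bob is a knight" comes out true where it would need to be false.)
So Faye must be a knight, making "Faye is a knave or Bob is a knight" true. Taking Faye=knight, Mira=knight, Pia=knight, Eva=knight, Bob=knight, each remaining statement checks out:
  Mira (knight): "Pia is a knight" — true. ✓
  Pia (knight): "it is false that Faye is a knave" — true. ✓
  Eva (knight): "Mira is a knight" — true. ✓
  Bob (knight): "Pia is a knave, or Mira is a knight" — true. ✓
This is the unique consistent assignment.

Knights: Faye, Mira, Pia, Eva, and Bob. Knaves: none.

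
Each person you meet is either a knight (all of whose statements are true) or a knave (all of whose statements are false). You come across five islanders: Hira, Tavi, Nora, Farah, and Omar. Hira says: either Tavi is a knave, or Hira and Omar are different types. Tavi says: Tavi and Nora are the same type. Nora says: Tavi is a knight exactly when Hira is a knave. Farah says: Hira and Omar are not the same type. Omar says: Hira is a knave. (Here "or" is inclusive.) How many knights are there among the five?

The unique consistent assignment is Hira=knight, Tavi=knave, Nora=knight, Farah=knight, Omar=knave.
That has 3 knights.

3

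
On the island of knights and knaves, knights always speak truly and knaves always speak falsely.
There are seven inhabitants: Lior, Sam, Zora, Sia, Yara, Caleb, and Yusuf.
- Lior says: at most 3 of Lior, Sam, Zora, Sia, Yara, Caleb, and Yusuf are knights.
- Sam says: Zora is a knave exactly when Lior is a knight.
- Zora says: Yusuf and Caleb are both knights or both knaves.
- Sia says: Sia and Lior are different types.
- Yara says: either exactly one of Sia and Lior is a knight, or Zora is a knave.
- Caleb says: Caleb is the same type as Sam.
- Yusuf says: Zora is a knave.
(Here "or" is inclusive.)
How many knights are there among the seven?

The unique consistent assignment is Lior=knave, Sam=knight, Zora=knight, Sia=knight, Yara=knight, Caleb=knave, Yusuf=knave.
That has 4 knights.

4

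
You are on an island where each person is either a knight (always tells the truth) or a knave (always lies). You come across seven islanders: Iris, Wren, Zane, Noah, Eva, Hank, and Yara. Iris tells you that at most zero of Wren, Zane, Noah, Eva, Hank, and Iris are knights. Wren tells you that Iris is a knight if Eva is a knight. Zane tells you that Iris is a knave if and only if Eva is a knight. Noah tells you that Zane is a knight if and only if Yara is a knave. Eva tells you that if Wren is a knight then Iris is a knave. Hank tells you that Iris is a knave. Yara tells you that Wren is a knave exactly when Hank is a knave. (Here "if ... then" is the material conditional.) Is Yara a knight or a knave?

Yara is a knave.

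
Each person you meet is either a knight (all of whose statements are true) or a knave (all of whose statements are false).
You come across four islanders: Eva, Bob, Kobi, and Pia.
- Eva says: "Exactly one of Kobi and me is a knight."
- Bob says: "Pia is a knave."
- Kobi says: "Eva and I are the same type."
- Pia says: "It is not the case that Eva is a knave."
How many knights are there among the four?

2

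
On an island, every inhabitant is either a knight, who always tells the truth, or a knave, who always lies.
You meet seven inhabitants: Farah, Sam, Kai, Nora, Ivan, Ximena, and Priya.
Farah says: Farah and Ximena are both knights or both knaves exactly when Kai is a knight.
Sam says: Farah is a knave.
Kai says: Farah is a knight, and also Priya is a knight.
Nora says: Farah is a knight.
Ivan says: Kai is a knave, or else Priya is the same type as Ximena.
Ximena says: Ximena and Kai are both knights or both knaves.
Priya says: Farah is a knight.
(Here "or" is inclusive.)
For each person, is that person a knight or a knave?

Farah is a knight, Sam is a knave, Kai is a knight, Nora is a knight, Ivan is a knight, Ximena is a knight, and Priya is a knight.

Farah is a knight, so "Farah and Ximena are both knights or both knaves exactly when Kai is a knight" must be true — and it is.
Sam is a knave; "Farah is a knave" is False, as required.
Kai is a knight, so "Farah is a knight, and also Priya is a knight" must be true — and it is.
Since Nora is a knight, "Farah is a knight" needs to be true, which holds.
Ivan is a knight, and the claim "Kai is a knave, or else Priya is the same type as Ximena" is indeed true.
Ximena is a knight; "Ximena and Kai are both knights or both knaves" is true, as required.
As a knight, Priya's statement "Farah is a knight" should be true; it is.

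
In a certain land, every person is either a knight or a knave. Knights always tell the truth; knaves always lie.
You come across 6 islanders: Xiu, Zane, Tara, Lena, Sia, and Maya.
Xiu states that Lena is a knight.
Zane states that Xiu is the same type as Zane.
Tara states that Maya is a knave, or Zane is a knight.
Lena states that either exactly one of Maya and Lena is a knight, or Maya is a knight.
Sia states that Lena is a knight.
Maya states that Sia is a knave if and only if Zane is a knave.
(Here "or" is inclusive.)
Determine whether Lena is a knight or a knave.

Consistent assignments: {Xiu=knight, Zane=knight, Tara=knight, Lena=knight, Sia=knight, Maya=knight}; {Xiu=knight, Zane=knave, Tara=knight, Lena=knight, Sia=knight, Maya=knave}
In every consistent assignment, Lena is a knight.

Lena is a knight.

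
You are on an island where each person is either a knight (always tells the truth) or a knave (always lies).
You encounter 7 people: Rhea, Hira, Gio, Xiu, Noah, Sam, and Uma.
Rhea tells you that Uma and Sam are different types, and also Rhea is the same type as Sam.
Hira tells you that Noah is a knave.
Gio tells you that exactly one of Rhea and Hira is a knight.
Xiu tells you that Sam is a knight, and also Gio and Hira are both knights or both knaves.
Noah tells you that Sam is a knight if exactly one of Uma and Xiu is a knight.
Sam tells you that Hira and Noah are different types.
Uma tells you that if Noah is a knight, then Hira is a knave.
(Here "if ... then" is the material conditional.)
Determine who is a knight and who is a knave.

Rhea is a knave, Hira is a knave, Gio is a knave, Xiu is a knight, Noah is a knight, Sam is a knight, and Uma is a knight.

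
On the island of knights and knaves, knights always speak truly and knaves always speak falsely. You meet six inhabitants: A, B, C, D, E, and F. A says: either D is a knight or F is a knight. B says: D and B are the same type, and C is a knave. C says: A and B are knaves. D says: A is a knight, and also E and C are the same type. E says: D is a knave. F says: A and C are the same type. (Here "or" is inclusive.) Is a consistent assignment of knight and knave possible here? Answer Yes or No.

One consistent assignment: A=knight, B=knight, C=knave, D=knight, E=knave, F=knave.

Yes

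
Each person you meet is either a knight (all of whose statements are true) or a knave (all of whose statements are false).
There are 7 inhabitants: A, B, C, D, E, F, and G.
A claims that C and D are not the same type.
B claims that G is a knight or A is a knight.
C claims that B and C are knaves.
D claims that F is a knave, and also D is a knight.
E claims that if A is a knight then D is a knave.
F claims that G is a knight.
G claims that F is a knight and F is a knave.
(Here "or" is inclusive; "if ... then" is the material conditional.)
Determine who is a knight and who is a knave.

A is a knight, and the claim "C and D are not the same type" is indeed True.
B (knight): "G is a knight or A is a knight" — True. ✓
C is a knave, and the claim "B and C are knaves" is indeed False.
D is a knight, so "F is a knave, and also D is a knight" must be True — and it is.
E is a knave, so "if A is a knight then D is a knave" must be False — and it is.
F is a knave, and the claim "G is a knight" is indeed False.
As a knave, G's statement "F is a knight and F is a knave" should be False; it is.

Knights: A, B, and D. Knaves: C, E, F, and G.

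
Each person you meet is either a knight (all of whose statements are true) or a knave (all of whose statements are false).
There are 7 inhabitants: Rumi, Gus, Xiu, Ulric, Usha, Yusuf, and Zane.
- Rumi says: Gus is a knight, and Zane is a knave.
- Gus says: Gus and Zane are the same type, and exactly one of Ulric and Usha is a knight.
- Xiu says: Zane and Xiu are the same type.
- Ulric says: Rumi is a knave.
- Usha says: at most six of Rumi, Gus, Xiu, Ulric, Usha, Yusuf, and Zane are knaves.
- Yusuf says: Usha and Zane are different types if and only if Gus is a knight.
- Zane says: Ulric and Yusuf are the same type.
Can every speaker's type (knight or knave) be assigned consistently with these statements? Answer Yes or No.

Yes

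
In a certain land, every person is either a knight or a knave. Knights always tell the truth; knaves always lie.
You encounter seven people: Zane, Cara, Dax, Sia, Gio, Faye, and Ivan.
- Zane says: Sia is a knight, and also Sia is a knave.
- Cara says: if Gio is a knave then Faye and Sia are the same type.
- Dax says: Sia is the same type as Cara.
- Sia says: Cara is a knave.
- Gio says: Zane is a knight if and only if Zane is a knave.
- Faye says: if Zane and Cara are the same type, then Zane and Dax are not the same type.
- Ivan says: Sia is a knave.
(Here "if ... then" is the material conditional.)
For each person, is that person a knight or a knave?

Zane is a knave, Cara is a knave, Dax is a knave, Sia is a knight, Gio is a knave, Faye is a knave, and Ivan is a knave.

Zane is a knave, so "Sia is a knight, and also Sia is a knave" must be false — and it is.
Cara is a knave, so "if Gio is a knave then Faye and Sia are the same type" must be false — and it is.
Dax is a knave, so "Sia is the same type as Cara" must be false — and it is.
Sia is a knight, and the claim "Cara is a knave" is indeed true.
Since Gio is a knave, "Zane is a knight if and only if Zane is a knave" needs to be false, which holds.
Faye is a knave, and the claim "if Zane and Cara are the same type, then Zane and Dax are not the same type" is indeed false.
Ivan is a knave; "Sia is a knave" is false, as required.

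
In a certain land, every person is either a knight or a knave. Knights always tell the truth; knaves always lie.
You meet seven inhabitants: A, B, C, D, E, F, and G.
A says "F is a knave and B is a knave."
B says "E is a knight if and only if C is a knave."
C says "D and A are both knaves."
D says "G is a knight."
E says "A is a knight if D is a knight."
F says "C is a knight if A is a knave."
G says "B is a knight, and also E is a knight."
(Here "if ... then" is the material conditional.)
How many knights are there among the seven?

3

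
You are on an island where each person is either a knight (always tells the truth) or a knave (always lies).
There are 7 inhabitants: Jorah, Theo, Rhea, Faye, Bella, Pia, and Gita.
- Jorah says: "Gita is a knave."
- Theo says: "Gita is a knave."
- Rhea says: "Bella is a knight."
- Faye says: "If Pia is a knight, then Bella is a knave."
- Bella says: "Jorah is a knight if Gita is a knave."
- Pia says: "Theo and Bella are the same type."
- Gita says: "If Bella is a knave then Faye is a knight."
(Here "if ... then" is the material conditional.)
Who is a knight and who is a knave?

Since Jorah is a knave, "Gita is a knave" needs to be False, which holds.
Theo (knave): "Gita is a knave" — False. ✓
Since Rhea is a knight, "Bella is a knight" needs to be true, which holds.
Faye (knight): "if Pia is a knight, then Bella is a knave" — true. ✓
Bella (knight): "Jorah is a knight if Gita is a knave" — true. ✓
Since Pia is a knave, "Theo and Bella are the same type" needs to be False, which holds.
Gita is a knight; "if Bella is a knave then Faye is a knight" is true, as required.

Jorah is a knave, Theo is a knave, Rhea is a knight, Faye is a knight, Bella is a knight, Pia is a knave, and Gita is a knight.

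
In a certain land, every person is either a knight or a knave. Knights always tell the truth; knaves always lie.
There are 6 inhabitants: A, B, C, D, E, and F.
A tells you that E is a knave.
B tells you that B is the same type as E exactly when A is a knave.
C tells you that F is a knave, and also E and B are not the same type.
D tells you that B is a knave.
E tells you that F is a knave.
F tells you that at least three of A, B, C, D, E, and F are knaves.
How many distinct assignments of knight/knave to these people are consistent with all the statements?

2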